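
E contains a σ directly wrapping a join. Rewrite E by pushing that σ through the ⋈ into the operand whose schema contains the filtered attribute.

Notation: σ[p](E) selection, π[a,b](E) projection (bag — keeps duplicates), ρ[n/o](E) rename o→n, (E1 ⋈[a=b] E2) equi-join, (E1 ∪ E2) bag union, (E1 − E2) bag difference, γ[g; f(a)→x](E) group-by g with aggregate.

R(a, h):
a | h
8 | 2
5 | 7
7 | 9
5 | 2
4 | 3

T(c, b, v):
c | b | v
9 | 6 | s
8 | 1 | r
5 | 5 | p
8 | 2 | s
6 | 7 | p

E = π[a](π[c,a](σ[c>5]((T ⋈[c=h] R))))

σ filters on c, owned by the left side.
E' = π[a](π[c,a]((σ[c>5](T) ⋈[c=h] R)))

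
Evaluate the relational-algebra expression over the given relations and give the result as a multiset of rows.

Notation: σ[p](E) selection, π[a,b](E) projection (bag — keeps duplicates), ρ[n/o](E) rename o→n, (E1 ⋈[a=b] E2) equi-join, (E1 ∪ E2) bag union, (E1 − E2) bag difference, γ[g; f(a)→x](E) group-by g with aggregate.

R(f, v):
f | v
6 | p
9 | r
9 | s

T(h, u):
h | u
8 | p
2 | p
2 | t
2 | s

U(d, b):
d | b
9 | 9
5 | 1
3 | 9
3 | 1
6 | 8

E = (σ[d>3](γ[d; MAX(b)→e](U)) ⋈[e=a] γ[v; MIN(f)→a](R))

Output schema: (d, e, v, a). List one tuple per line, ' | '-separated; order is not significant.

Per-node cardinality:
  U → 5
  γ[d; MAX(b)→e](U) → 4
  σ[d>3](γ[d; MAX(b)→e](U)) → 3
  R → 3
  γ[v; MIN(f)→a](R) → 3
  (σ[d>3](γ[d; MAX(b)→e](U)) ⋈[e=a] γ[v; MIN(f)→a](R)) → 2

== RESULT ==
d | e | v | a
9 | 9 | r | 9
9 | 9 | s | 9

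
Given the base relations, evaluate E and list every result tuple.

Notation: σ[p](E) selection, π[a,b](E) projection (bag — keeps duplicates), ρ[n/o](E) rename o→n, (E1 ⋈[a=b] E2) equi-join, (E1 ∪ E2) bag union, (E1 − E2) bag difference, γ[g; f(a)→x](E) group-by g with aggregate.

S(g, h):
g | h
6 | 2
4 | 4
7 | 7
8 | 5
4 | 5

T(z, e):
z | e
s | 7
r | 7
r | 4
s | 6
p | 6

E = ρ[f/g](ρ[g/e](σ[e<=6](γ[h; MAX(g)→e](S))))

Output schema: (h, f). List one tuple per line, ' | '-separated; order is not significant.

Stepwise |·|:
  S → 5
  γ[h; MAX(g)→e](S) → 4
  σ[e<=6](γ[h; MAX(g)→e](S)) → 2
  ρ[g/e](σ[e<=6](γ[h; MAX(g)→e](S))) → 2
  ρ[f/g](ρ[g/e](σ[e<=6](γ[h; MAX(g)→e](S)))) → 2

== RESULT ==
h | f
2 | 6
4 | 4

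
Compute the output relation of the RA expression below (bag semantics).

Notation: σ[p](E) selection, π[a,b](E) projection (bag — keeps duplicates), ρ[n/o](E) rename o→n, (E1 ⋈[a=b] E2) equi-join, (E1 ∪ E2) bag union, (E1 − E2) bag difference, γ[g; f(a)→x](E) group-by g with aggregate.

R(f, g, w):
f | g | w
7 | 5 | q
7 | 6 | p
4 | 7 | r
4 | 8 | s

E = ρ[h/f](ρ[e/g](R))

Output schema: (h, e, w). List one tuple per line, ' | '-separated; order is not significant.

Row counts bottom-up:
  R → 4
  ρ[e/g](R) → 4
  ρ[h/f](ρ[e/g](R)) → 4

== RESULT ==
h | e | w
4 | 7 | r
4 | 8 | s
7 | 5 | q
7 | 6 | p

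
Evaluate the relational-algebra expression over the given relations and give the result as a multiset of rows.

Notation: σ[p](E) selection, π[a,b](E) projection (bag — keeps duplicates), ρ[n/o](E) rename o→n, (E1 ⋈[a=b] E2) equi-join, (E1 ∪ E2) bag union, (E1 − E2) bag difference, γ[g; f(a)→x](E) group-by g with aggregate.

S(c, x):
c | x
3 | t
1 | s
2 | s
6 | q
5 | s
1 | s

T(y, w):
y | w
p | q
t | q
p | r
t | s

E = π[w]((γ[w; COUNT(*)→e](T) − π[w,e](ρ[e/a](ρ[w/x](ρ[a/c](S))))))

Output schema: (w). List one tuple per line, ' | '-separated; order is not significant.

Subexpression sizes:
  T → 4
  γ[w; COUNT(*)→e](T) → 3
  S → 6
  ρ[a/c](S) → 6
  ρ[w/x](ρ[a/c](S)) → 6
  ρ[e/a](ρ[w/x](ρ[a/c](S))) → 6
  π[w,e](ρ[e/a](ρ[w/x](ρ[a/c](S)))) → 6
  (γ[w; COUNT(*)→e](T) − π[w,e](ρ[e/a](ρ[w/x](ρ[a/c](S))))) → 2
  π[w]((γ[w; COUNT(*)→e](T) − π[w,e](ρ[e/a](ρ[w/x](ρ[a/c](S)))))) → 2

== RESULT ==
w
q
r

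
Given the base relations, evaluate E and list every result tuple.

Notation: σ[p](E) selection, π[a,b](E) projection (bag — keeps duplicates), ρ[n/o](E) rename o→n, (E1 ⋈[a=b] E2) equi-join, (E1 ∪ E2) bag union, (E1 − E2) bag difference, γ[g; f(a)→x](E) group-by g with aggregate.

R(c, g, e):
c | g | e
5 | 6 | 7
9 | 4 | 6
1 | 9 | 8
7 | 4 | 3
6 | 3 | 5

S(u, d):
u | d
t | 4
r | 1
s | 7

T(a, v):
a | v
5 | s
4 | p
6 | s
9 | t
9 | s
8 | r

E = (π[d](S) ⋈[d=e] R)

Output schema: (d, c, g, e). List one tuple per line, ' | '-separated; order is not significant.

Subexpression sizes:
  S → 3
  π[d](S) → 3
  R → 5
  (π[d](S) ⋈[d=e] R) → 1

== RESULT ==
d | c | g | e
7 | 5 | 6 | 7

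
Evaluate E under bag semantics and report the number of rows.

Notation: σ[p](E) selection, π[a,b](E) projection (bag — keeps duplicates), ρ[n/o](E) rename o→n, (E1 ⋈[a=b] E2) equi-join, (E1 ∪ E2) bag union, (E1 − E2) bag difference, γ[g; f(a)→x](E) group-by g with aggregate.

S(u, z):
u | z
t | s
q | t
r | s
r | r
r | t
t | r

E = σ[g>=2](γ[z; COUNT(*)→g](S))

Per-node cardinality:
  S → 6
  γ[z; COUNT(*)→g](S) → 3
  σ[g>=2](γ[z; COUNT(*)→g](S)) → 3

|E| = 3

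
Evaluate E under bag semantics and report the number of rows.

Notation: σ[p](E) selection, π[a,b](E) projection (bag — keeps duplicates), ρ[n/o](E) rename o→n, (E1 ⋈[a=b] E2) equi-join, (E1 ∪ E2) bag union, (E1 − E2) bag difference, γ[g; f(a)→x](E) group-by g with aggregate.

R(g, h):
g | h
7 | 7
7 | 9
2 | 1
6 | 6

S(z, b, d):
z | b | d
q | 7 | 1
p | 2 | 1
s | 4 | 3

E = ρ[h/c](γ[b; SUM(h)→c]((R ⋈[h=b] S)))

Stepwise |·|:
  R → 4
  S → 3
  (R ⋈[h=b] S) → 1
  γ[b; SUM(h)→c]((R ⋈[h=b] S)) → 1
  ρ[h/c](γ[b; SUM(h)→c]((R ⋈[h=b] S))) → 1

|E| = 1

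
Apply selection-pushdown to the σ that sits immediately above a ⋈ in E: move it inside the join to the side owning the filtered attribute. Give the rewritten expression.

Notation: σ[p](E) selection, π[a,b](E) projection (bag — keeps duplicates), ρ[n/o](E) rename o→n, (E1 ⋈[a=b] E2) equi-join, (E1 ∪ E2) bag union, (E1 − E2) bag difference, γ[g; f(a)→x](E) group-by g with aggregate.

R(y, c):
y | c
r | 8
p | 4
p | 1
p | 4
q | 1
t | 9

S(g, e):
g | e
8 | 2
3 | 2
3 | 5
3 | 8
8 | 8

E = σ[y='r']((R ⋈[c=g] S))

σ filters on y, owned by the left side.
E' = (σ[y='r'](R) ⋈[c=g] S)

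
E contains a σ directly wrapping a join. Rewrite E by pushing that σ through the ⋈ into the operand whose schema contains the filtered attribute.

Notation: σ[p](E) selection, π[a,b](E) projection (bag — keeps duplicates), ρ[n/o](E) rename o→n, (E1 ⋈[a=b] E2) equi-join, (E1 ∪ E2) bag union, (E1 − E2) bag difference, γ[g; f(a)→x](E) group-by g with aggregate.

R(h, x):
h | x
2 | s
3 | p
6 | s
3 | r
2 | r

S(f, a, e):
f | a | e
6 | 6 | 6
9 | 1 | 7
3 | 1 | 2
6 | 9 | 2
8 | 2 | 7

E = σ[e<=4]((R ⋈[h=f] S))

σ filters on e, owned by the right side.
E' = (R ⋈[h=f] σ[e<=4](S))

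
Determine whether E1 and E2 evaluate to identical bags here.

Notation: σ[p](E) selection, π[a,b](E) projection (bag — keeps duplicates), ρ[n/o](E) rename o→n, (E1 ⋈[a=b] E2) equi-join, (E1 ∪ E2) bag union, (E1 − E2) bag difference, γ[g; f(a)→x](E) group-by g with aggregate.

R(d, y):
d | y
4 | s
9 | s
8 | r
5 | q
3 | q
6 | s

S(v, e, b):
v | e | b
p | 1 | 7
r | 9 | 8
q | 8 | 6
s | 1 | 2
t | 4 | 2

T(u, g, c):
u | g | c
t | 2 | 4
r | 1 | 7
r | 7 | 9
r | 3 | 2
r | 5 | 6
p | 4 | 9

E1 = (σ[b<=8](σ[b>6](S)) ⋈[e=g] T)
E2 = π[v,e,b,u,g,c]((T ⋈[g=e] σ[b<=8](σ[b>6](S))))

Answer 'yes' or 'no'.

E1 per-node cardinality:
  S → 5
  σ[b>6](S) → 2
  σ[b<=8](σ[b>6](S)) → 2
  T → 6
  (σ[b<=8](σ[b>6](S)) ⋈[e=g] T) → 1
E2 per-node cardinality:
  T → 6
  S → 5
  σ[b>6](S) → 2
  σ[b<=8](σ[b>6](S)) → 2
  (T ⋈[g=e] σ[b<=8](σ[b>6](S))) → 1
  π[v,e,b,u,g,c]((T ⋈[g=e] σ[b<=8](σ[b>6](S)))) → 1

E1 and E2 produce the same multiset:
v | e | b | u | g | c
p | 1 | 7 | r | 1 | 7

yes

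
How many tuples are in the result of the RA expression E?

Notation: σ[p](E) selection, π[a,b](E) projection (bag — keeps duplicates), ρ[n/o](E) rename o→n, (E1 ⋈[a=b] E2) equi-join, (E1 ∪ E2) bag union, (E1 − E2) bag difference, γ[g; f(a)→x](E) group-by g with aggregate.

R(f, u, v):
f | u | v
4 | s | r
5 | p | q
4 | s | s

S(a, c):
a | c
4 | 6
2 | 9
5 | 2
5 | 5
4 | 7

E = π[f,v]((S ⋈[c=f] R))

Per-node cardinality:
  S → 5
  R → 3
  (S ⋈[c=f] R) → 1
  π[f,v]((S ⋈[c=f] R)) → 1

|E| = 1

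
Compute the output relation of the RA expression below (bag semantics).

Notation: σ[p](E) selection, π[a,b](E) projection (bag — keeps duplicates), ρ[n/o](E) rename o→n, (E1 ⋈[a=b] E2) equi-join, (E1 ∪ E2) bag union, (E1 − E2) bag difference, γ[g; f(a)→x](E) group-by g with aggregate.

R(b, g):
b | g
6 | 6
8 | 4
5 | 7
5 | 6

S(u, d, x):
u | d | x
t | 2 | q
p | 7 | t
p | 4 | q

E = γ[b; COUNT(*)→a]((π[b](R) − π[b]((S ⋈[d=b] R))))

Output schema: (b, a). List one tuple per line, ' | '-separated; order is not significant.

Row counts bottom-up:
  R → 4
  π[b](R) → 4
  S → 3
  R → 4
  (S ⋈[d=b] R) → 0
  π[b]((S ⋈[d=b] R)) → 0
  (π[b](R) − π[b]((S ⋈[d=b] R))) → 4
  γ[b; COUNT(*)→a]((π[b](R) − π[b]((S ⋈[d=b] R)))) → 3

== RESULT ==
b | a
5 | 2
6 | 1
8 | 1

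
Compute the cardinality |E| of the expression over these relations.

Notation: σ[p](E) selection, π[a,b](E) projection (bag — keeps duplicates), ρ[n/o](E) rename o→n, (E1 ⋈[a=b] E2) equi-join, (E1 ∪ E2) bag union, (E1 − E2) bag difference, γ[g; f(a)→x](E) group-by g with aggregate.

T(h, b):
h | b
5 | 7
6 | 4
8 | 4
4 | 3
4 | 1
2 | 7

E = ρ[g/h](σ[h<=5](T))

Subexpression sizes:
  T → 6
  σ[h<=5](T) → 4
  ρ[g/h](σ[h<=5](T)) → 4

|E| = 4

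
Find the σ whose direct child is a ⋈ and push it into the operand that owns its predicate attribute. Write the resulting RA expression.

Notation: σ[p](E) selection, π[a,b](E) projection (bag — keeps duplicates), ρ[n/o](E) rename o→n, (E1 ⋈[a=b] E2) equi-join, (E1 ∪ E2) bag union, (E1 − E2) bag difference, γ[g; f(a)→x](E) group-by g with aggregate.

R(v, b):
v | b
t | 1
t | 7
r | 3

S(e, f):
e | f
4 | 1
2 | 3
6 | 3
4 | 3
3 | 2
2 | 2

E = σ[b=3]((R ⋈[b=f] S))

σ filters on b, owned by the left side.
E' = (σ[b=3](R) ⋈[b=f] S)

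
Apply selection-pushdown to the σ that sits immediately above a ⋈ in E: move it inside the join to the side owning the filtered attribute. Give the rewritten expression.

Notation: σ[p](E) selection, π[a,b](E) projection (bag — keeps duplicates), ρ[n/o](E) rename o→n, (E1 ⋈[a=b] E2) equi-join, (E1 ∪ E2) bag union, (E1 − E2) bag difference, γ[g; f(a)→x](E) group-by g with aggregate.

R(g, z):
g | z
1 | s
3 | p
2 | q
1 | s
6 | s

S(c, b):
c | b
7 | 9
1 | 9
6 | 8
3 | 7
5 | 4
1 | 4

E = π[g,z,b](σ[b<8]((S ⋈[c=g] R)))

σ filters on b, owned by the left side.
E' = π[g,z,b]((σ[b<8](S) ⋈[c=g] R))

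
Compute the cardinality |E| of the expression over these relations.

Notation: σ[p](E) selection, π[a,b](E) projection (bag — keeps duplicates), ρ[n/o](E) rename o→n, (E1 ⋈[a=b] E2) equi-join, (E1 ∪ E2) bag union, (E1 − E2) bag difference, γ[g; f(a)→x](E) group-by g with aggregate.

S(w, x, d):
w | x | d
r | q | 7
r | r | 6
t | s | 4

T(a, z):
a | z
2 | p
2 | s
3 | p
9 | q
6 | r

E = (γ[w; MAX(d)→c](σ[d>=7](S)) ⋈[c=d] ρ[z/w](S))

Row counts bottom-up:
  S → 3
  σ[d>=7](S) → 1
  γ[w; MAX(d)→c](σ[d>=7](S)) → 1
  S → 3
  ρ[z/w](S) → 3
  (γ[w; MAX(d)→c](σ[d>=7](S)) ⋈[c=d] ρ[z/w](S)) → 1

|E| = 1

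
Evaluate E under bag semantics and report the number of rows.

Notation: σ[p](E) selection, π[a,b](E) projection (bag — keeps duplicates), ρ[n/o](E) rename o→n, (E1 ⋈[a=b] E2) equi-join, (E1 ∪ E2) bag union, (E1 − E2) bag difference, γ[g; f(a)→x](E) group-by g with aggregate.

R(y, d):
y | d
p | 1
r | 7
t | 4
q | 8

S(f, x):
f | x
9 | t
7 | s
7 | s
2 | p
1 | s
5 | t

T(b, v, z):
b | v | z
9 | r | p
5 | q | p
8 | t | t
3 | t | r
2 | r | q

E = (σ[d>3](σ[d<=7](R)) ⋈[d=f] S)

Stepwise |·|:
  R → 4
  σ[d<=7](R) → 3
  σ[d>3](σ[d<=7](R)) → 2
  S → 6
  (σ[d>3](σ[d<=7](R)) ⋈[d=f] S) → 2

|E| = 2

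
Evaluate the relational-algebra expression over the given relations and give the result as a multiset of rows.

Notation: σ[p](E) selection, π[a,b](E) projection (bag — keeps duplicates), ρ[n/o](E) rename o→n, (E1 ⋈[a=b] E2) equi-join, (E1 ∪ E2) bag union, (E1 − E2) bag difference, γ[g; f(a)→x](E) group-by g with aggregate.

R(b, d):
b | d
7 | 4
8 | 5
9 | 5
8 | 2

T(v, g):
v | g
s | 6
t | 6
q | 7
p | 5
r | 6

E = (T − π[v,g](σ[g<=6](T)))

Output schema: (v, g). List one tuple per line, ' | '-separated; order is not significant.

Subexpression sizes:
  T → 5
  T → 5
  σ[g<=6](T) → 4
  π[v,g](σ[g<=6](T)) → 4
  (T − π[v,g](σ[g<=6](T))) → 1

== RESULT ==
v | g
q | 7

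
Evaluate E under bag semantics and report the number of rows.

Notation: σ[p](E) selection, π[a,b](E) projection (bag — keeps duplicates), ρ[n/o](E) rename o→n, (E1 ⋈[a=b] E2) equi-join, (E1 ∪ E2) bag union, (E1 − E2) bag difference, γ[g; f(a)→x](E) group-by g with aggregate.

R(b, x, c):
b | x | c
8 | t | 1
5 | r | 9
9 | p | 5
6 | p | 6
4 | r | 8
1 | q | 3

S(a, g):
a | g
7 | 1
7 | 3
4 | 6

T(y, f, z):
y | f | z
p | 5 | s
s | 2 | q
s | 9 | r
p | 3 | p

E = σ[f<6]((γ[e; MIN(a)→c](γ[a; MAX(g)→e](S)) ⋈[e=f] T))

Per-node cardinality:
  S → 3
  γ[a; MAX(g)→e](S) → 2
  γ[e; MIN(a)→c](γ[a; MAX(g)→e](S)) → 2
  T → 4
  (γ[e; MIN(a)→c](γ[a; MAX(g)→e](S)) ⋈[e=f] T) → 1
  σ[f<6]((γ[e; MIN(a)→c](γ[a; MAX(g)→e](S)) ⋈[e=f] T)) → 1

|E| = 1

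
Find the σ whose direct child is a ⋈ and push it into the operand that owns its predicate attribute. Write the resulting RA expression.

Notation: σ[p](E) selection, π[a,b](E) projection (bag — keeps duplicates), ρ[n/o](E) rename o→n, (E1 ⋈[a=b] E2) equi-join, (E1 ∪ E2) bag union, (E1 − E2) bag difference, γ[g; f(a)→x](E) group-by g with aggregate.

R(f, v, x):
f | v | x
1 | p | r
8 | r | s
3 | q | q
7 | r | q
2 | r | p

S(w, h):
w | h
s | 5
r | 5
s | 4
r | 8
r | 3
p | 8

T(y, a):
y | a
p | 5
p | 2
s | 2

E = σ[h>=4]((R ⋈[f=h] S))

σ filters on h, owned by the right side.
E' = (R ⋈[f=h] σ[h>=4](S))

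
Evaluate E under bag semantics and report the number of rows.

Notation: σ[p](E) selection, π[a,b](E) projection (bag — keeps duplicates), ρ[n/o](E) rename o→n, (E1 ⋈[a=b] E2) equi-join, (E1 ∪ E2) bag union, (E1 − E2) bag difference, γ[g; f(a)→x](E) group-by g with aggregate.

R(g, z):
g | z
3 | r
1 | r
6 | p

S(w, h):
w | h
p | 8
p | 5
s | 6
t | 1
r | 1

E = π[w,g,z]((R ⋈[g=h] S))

Row counts bottom-up:
  R → 3
  S → 5
  (R ⋈[g=h] S) → 3
  π[w,g,z]((R ⋈[g=h] S)) → 3

|E| = 3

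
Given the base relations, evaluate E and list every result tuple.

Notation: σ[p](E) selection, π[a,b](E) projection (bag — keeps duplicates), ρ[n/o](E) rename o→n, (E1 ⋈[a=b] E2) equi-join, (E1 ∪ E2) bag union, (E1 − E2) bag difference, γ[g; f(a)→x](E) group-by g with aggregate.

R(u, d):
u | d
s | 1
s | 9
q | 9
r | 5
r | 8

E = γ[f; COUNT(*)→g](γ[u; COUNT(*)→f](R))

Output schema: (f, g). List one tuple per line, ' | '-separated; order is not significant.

Subexpression sizes:
  R → 5
  γ[u; COUNT(*)→f](R) → 3
  γ[f; COUNT(*)→g](γ[u; COUNT(*)→f](R)) → 2

== RESULT ==
f | g
1 | 1
2 | 2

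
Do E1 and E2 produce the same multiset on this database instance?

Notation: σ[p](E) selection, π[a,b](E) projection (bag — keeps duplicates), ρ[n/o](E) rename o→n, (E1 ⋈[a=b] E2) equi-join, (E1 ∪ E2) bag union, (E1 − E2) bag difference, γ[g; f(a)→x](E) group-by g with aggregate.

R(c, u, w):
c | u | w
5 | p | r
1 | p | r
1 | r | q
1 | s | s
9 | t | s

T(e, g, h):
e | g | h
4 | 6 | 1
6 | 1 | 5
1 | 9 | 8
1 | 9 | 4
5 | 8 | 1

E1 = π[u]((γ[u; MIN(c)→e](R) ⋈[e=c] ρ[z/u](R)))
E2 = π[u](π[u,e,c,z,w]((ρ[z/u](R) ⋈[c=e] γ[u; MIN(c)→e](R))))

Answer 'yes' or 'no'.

E1 subexpression sizes:
  R → 5
  γ[u; MIN(c)→e](R) → 4
  R → 5
  ρ[z/u](R) → 5
  (γ[u; MIN(c)→e](R) ⋈[e=c] ρ[z/u](R)) → 10
  π[u]((γ[u; MIN(c)→e](R) ⋈[e=c] ρ[z/u](R))) → 10
E2 subexpression sizes:
  R → 5
  ρ[z/u](R) → 5
  R → 5
  γ[u; MIN(c)→e](R) → 4
  (ρ[z/u](R) ⋈[c=e] γ[u; MIN(c)→e](R)) → 10
  π[u,e,c,z,w]((ρ[z/u](R) ⋈[c=e] γ[u; MIN(c)→e](R))) → 10
  π[u](π[u,e,c,z,w]((ρ[z/u](R) ⋈[c=e] γ[u; MIN(c)→e](R)))) → 10

E1 and E2 produce the same multiset:
u
p
p
p
r
r
r
s
s
s
t

yes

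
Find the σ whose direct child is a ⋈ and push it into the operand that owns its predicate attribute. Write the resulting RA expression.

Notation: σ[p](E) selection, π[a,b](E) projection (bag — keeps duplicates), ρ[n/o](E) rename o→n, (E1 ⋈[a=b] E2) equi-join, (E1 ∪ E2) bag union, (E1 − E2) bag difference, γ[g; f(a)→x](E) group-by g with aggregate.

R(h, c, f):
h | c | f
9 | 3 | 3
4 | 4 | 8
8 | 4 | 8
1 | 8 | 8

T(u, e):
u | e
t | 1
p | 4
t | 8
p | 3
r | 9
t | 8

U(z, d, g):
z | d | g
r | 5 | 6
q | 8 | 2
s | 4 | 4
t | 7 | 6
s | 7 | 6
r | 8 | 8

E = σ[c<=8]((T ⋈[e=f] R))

σ filters on c, owned by the right side.
E' = (T ⋈[e=f] σ[c<=8](R))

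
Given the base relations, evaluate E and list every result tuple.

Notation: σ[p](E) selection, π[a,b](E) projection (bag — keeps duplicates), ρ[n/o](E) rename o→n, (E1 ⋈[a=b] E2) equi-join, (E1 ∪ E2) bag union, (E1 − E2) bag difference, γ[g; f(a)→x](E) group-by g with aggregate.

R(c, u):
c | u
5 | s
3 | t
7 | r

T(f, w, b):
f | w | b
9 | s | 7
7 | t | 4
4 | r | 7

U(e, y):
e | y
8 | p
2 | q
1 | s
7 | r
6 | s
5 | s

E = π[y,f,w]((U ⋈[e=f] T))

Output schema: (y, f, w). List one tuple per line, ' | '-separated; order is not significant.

Row counts bottom-up:
  U → 6
  T → 3
  (U ⋈[e=f] T) → 1
  π[y,f,w]((U ⋈[e=f] T)) → 1

== RESULT ==
y | f | w
r | 7 | t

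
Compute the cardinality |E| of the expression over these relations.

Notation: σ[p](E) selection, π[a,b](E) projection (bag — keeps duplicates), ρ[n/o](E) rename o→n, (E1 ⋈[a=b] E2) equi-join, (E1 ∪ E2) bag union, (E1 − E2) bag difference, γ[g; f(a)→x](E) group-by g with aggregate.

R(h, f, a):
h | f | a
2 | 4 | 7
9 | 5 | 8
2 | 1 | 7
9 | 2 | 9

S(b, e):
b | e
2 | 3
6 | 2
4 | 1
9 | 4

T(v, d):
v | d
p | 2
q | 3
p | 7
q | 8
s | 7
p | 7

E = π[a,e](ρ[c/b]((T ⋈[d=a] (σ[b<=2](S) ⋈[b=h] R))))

Per-node cardinality:
  T → 6
  S → 4
  σ[b<=2](S) → 1
  R → 4
  (σ[b<=2](S) ⋈[b=h] R) → 2
  (T ⋈[d=a] (σ[b<=2](S) ⋈[b=h] R)) → 6
  ρ[c/b]((T ⋈[d=a] (σ[b<=2](S) ⋈[b=h] R))) → 6
  π[a,e](ρ[c/b]((T ⋈[d=a] (σ[b<=2](S) ⋈[b=h] R)))) → 6

|E| = 6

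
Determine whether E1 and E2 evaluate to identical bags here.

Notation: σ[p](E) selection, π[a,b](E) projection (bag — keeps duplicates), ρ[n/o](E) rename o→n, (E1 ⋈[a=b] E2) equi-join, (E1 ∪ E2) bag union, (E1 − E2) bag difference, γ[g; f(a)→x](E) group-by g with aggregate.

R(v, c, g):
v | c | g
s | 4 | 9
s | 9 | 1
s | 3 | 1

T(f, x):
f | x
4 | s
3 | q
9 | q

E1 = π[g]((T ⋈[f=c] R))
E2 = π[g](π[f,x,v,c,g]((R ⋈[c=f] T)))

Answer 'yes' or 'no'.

E1 per-node cardinality:
  T → 3
  R → 3
  (T ⋈[f=c] R) → 3
  π[g]((T ⋈[f=c] R)) → 3
E2 per-node cardinality:
  R → 3
  T → 3
  (R ⋈[c=f] T) → 3
  π[f,x,v,c,g]((R ⋈[c=f] T)) → 3
  π[g](π[f,x,v,c,g]((R ⋈[c=f] T))) → 3

E1 and E2 produce the same multiset:
g
1
1
9

yes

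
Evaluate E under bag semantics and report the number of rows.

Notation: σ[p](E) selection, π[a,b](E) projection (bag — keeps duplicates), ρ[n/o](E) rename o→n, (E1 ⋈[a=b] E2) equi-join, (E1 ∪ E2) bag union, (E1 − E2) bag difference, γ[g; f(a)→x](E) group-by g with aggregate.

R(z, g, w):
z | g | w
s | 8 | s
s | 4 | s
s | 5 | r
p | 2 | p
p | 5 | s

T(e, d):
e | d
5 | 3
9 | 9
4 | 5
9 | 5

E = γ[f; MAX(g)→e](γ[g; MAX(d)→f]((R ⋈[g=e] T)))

Stepwise |·|:
  R → 5
  T → 4
  (R ⋈[g=e] T) → 3
  γ[g; MAX(d)→f]((R ⋈[g=e] T)) → 2
  γ[f; MAX(g)→e](γ[g; MAX(d)→f]((R ⋈[g=e] T))) → 2

|E| = 2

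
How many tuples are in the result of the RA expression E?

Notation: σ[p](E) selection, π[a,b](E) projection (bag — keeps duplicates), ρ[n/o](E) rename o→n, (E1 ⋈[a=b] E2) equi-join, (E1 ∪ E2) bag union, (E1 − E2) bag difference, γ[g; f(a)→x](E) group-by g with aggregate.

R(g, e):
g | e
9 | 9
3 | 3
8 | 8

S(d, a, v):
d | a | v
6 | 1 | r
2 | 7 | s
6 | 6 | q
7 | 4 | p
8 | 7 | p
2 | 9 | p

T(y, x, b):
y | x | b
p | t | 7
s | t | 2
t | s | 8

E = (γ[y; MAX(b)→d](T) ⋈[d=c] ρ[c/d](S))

Row counts bottom-up:
  T → 3
  γ[y; MAX(b)→d](T) → 3
  S → 6
  ρ[c/d](S) → 6
  (γ[y; MAX(b)→d](T) ⋈[d=c] ρ[c/d](S)) → 4

|E| = 4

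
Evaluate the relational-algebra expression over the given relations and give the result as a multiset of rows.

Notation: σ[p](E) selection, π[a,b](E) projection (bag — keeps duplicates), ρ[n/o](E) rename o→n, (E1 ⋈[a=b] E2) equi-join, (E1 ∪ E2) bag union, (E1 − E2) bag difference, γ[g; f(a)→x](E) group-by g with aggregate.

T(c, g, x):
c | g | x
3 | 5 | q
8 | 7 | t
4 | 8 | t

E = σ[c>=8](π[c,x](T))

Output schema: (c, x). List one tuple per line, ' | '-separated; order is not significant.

Stepwise |·|:
  T → 3
  π[c,x](T) → 3
  σ[c>=8](π[c,x](T)) → 1

== RESULT ==
c | x
8 | t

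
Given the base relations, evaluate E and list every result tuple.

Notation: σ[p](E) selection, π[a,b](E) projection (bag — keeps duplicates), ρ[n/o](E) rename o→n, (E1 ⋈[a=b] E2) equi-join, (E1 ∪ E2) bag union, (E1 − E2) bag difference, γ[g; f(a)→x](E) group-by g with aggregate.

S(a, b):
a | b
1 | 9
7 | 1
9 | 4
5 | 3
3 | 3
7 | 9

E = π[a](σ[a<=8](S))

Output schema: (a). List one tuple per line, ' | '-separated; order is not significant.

Stepwise |·|:
  S → 6
  σ[a<=8](S) → 5
  π[a](σ[a<=8](S)) → 5

== RESULT ==
a
1
3
5
7
7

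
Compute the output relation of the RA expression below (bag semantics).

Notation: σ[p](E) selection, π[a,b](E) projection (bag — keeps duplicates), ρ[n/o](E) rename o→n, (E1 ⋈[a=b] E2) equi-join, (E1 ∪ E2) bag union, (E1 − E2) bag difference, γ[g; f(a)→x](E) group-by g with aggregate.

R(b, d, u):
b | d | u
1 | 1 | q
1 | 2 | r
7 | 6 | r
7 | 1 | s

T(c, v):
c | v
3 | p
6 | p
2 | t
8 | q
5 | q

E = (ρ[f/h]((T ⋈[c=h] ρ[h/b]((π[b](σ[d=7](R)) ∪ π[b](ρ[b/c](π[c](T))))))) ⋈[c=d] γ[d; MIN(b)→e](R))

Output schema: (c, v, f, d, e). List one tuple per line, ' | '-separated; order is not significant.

Stepwise |·|:
  T → 5
  R → 4
  σ[d=7](R) → 0
  π[b](σ[d=7](R)) → 0
  T → 5
  π[c](T) → 5
  ρ[b/c](π[c](T)) → 5
  π[b](ρ[b/c](π[c](T))) → 5
  (π[b](σ[d=7](R)) ∪ π[b](ρ[b/c](π[c](T)))) → 5
  ρ[h/b]((π[b](σ[d=7](R)) ∪ π[b](ρ[b/c](π[c](T))))) → 5
  (T ⋈[c=h] ρ[h/b]((π[b](σ[d=7](R)) ∪ π[b](ρ[b/c](π[c](T)))))) → 5
  ρ[f/h]((T ⋈[c=h] ρ[h/b]((π[b](σ[d=7](R)) ∪ π[b](ρ[b/c](π[c](T))))))) → 5
  R → 4
  γ[d; MIN(b)→e](R) → 3
  (ρ[f/h]((T ⋈[c=h] ρ[h/b]((π[b](σ[d=7](R)) ∪ π[b](ρ[b/c](π[c](T))))))) ⋈[c=d] γ[d; MIN(b)→e](R)) → 2

== RESULT ==
c | v | f | d | e
2 | t | 2 | 2 | 1
6 | p | 6 | 6 | 7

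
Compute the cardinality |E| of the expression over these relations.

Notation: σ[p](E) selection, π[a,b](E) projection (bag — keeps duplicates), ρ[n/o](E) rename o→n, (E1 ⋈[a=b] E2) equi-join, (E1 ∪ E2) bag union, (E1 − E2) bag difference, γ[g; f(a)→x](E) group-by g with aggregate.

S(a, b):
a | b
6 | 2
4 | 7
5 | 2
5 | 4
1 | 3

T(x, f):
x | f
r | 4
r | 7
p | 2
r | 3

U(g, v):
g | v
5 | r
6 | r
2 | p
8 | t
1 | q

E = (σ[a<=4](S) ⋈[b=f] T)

Per-node cardinality:
  S → 5
  σ[a<=4](S) → 2
  T → 4
  (σ[a<=4](S) ⋈[b=f] T) → 2

|E| = 2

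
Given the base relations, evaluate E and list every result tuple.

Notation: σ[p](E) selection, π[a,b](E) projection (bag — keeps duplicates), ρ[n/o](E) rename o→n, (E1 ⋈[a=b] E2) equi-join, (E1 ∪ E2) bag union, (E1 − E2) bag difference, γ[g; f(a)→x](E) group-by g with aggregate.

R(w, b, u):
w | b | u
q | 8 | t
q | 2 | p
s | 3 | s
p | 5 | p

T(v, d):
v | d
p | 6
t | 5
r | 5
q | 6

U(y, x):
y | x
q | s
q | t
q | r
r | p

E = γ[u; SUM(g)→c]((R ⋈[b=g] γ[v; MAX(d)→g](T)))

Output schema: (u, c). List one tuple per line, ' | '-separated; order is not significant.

Stepwise |·|:
  R → 4
  T → 4
  γ[v; MAX(d)→g](T) → 4
  (R ⋈[b=g] γ[v; MAX(d)→g](T)) → 2
  γ[u; SUM(g)→c]((R ⋈[b=g] γ[v; MAX(d)→g](T))) → 1

== RESULT ==
u | c
p | 10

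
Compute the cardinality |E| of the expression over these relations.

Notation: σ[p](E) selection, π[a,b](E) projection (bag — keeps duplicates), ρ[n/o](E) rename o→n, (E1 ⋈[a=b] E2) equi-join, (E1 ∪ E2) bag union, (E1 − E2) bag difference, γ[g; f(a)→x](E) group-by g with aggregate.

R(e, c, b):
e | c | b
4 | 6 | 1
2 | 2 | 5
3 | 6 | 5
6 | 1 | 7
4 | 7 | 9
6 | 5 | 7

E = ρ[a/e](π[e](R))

Per-node cardinality:
  R → 6
  π[e](R) → 6
  ρ[a/e](π[e](R)) → 6

|E| = 6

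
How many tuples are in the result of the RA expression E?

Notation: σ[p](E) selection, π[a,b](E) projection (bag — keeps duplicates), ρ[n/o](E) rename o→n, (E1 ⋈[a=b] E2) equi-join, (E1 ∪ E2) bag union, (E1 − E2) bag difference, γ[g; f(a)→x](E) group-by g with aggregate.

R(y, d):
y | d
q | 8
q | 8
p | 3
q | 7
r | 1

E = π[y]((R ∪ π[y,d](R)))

Stepwise |·|:
  R → 5
  R → 5
  π[y,d](R) → 5
  (R ∪ π[y,d](R)) → 10
  π[y]((R ∪ π[y,d](R))) → 10

|E| = 10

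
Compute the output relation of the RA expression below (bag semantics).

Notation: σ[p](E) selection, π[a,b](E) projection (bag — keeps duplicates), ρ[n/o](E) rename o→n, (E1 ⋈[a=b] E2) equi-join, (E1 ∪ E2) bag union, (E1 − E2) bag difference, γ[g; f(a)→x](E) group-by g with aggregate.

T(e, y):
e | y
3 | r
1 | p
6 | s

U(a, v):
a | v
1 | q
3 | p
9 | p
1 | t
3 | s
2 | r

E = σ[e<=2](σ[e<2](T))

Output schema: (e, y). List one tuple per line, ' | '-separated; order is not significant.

Subexpression sizes:
  T → 3
  σ[e<2](T) → 1
  σ[e<=2](σ[e<2](T)) → 1

== RESULT ==
e | y
1 | p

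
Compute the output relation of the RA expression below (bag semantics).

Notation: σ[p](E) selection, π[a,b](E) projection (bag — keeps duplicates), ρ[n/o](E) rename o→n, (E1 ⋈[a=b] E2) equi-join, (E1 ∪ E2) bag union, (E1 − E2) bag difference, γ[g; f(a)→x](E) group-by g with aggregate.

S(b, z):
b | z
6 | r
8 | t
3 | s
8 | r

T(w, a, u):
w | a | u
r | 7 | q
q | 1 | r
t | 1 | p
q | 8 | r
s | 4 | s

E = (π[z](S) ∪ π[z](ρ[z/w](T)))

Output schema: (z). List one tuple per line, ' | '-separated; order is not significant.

Stepwise |·|:
  S → 4
  π[z](S) → 4
  T → 5
  ρ[z/w](T) → 5
  π[z](ρ[z/w](T)) → 5
  (π[z](S) ∪ π[z](ρ[z/w](T))) → 9

== RESULT ==
z
q
q
r
r
r
s
s
t
t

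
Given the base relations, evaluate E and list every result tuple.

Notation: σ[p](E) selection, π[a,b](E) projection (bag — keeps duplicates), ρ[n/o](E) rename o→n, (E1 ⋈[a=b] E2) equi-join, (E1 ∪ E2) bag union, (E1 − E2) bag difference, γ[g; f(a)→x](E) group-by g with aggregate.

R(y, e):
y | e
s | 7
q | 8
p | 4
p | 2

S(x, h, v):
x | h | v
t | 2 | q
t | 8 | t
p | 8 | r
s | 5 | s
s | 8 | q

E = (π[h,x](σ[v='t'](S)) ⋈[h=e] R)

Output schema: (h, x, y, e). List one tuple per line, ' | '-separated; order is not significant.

Row counts bottom-up:
  S → 5
  σ[v='t'](S) → 1
  π[h,x](σ[v='t'](S)) → 1
  R → 4
  (π[h,x](σ[v='t'](S)) ⋈[h=e] R) → 1

== RESULT ==
h | x | y | e
8 | t | q | 8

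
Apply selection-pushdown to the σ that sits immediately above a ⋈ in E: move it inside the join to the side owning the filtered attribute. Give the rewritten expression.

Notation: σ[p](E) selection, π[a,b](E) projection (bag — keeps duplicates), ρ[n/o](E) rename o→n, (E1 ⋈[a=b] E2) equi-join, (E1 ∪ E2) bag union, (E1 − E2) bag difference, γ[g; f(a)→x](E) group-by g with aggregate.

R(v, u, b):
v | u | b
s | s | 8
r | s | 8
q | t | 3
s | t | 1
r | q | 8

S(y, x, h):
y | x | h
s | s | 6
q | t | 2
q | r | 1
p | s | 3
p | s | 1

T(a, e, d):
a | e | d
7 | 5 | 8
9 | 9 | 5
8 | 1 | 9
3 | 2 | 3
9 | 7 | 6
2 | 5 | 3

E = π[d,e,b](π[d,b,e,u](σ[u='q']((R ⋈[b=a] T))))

σ filters on u, owned by the left side.
E' = π[d,e,b](π[d,b,e,u]((σ[u='q'](R) ⋈[b=a] T)))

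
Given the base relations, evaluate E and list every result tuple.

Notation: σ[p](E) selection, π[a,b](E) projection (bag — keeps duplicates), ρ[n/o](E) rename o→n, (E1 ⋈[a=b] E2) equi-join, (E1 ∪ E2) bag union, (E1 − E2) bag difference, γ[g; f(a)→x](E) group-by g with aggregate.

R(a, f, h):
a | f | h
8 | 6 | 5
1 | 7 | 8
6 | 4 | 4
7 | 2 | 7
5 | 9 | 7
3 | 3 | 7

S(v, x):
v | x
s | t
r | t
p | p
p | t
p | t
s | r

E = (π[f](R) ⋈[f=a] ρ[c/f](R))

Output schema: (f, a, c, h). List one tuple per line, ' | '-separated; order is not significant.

Subexpression sizes:
  R → 6
  π[f](R) → 6
  R → 6
  ρ[c/f](R) → 6
  (π[f](R) ⋈[f=a] ρ[c/f](R)) → 3

== RESULT ==
f | a | c | h
3 | 3 | 3 | 7
6 | 6 | 4 | 4
7 | 7 | 2 | 7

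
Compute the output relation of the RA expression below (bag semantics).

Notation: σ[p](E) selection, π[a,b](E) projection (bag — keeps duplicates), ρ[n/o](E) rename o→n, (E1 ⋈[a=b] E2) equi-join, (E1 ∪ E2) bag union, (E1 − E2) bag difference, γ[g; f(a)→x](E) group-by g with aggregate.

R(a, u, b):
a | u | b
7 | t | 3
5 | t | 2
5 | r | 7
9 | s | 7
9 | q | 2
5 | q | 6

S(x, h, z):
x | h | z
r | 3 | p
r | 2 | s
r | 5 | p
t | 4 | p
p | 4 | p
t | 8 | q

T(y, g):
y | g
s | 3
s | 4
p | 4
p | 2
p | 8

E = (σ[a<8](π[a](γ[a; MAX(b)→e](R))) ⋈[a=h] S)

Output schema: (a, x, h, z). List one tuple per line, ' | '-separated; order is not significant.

Per-node cardinality:
  R → 6
  γ[a; MAX(b)→e](R) → 3
  π[a](γ[a; MAX(b)→e](R)) → 3
  σ[a<8](π[a](γ[a; MAX(b)→e](R))) → 2
  S → 6
  (σ[a<8](π[a](γ[a; MAX(b)→e](R))) ⋈[a=h] S) → 1

== RESULT ==
a | x | h | z
5 | r | 5 | p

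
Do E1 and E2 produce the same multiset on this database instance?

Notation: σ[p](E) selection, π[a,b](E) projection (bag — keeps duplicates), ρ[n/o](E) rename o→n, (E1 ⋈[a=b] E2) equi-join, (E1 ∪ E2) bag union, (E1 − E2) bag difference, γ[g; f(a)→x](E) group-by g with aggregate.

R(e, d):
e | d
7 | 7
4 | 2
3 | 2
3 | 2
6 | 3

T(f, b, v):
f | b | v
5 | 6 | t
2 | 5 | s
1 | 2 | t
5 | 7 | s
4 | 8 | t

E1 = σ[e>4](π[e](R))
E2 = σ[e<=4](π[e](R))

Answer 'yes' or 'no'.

E1 row counts bottom-up:
  R → 5
  π[e](R) → 5
  σ[e>4](π[e](R)) → 2
E2 row counts bottom-up:
  R → 5
  π[e](R) → 5
  σ[e<=4](π[e](R)) → 3

E1 result:
e
6
7
E2 result:
e
3
3
4
Witness: (6,) appears 1× in E1 but 0× in E2.

no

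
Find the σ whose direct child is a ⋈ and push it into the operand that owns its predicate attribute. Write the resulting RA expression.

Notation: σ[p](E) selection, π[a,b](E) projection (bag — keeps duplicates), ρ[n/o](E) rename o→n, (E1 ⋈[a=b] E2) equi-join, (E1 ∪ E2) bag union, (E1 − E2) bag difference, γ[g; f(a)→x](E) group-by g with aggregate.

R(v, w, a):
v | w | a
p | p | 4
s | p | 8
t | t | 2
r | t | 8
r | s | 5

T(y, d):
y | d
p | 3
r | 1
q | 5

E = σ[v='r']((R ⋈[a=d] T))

σ filters on v, owned by the left side.
E' = (σ[v='r'](R) ⋈[a=d] T)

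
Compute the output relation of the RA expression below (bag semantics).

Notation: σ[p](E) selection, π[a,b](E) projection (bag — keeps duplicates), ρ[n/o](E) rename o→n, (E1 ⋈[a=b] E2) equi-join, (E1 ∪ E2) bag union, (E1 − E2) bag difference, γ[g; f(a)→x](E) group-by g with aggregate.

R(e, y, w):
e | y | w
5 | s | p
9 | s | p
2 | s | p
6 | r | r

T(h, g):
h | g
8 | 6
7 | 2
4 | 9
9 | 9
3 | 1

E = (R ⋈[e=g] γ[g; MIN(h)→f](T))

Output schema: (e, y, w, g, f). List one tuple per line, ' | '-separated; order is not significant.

Stepwise |·|:
  R → 4
  T → 5
  γ[g; MIN(h)→f](T) → 4
  (R ⋈[e=g] γ[g; MIN(h)→f](T)) → 3

== RESULT ==
e | y | w | g | f
2 | s | p | 2 | 7
6 | r | r | 6 | 8
9 | s | p | 9 | 4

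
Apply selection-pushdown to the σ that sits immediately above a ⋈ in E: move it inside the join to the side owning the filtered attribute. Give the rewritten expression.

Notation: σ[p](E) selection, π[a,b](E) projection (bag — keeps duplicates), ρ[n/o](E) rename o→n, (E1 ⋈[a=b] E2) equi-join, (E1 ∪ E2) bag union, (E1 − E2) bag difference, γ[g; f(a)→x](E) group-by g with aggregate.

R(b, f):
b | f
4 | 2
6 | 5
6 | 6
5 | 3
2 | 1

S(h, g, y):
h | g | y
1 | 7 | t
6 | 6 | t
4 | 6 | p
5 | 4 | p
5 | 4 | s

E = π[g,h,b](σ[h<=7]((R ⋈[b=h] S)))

σ filters on h, owned by the right side.
E' = π[g,h,b]((R ⋈[b=h] σ[h<=7](S)))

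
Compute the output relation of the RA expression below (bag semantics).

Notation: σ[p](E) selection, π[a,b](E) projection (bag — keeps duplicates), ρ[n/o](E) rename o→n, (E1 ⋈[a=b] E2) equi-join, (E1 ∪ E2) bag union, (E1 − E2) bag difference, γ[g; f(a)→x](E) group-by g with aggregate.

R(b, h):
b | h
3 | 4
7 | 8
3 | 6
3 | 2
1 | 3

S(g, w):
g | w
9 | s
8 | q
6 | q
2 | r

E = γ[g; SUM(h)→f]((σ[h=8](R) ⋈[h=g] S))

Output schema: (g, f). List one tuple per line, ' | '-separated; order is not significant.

Stepwise |·|:
  R → 5
  σ[h=8](R) → 1
  S → 4
  (σ[h=8](R) ⋈[h=g] S) → 1
  γ[g; SUM(h)→f]((σ[h=8](R) ⋈[h=g] S)) → 1

== RESULT ==
g | f
8 | 8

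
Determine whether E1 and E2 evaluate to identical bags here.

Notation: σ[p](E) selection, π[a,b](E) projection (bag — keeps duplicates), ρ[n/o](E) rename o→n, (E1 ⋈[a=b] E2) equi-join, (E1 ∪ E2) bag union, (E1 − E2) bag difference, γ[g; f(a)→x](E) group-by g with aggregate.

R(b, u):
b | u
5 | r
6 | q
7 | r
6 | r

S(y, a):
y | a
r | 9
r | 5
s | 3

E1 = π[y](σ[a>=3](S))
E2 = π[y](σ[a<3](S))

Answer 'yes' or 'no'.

E1 row counts bottom-up:
  S → 3
  σ[a>=3](S) → 3
  π[y](σ[a>=3](S)) → 3
E2 row counts bottom-up:
  S → 3
  σ[a<3](S) → 0
  π[y](σ[a<3](S)) → 0

E1 result:
y
r
r
s
E2 result:
y
(0 rows)
Witness: ('s',) appears 1× in E1 but 0× in E2.

no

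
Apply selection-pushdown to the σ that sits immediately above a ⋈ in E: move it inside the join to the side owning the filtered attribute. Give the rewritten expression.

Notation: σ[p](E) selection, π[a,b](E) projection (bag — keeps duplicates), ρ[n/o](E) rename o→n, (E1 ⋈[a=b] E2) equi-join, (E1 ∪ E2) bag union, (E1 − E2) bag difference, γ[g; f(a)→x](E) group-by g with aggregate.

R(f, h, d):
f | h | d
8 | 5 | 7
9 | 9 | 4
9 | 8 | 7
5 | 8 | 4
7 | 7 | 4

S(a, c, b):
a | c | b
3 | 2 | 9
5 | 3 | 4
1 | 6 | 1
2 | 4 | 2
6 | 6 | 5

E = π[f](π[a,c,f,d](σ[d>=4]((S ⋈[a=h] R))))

σ filters on d, owned by the right side.
E' = π[f](π[a,c,f,d]((S ⋈[a=h] σ[d>=4](R))))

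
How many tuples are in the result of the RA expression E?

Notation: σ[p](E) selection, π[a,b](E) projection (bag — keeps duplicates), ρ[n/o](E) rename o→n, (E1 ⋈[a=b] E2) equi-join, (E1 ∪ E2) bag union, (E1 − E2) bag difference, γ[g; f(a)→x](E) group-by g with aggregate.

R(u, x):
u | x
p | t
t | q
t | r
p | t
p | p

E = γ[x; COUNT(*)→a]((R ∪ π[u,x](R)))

Stepwise |·|:
  R → 5
  R → 5
  π[u,x](R) → 5
  (R ∪ π[u,x](R)) → 10
  γ[x; COUNT(*)→a]((R ∪ π[u,x](R))) → 4

|E| = 4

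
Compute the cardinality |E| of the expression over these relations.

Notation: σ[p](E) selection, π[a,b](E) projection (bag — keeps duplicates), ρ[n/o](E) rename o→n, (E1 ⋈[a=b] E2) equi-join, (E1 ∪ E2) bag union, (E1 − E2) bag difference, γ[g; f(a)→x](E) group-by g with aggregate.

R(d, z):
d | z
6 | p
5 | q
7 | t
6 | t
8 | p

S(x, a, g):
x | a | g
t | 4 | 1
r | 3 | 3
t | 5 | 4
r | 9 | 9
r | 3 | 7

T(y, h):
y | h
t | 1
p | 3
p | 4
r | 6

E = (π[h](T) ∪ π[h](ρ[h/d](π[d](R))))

Per-node cardinality:
  T → 4
  π[h](T) → 4
  R → 5
  π[d](R) → 5
  ρ[h/d](π[d](R)) → 5
  π[h](ρ[h/d](π[d](R))) → 5
  (π[h](T) ∪ π[h](ρ[h/d](π[d](R)))) → 9

|E| = 9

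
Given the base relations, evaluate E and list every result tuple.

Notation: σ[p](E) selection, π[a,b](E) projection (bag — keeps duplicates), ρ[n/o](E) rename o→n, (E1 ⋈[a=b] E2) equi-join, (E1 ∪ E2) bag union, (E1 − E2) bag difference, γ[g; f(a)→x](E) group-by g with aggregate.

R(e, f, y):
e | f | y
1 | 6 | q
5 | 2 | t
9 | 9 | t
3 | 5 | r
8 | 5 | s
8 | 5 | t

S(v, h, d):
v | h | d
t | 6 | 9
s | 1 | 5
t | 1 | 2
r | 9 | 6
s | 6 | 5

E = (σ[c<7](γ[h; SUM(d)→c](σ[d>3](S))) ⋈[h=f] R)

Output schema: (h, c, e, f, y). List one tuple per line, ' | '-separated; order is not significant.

Stepwise |·|:
  S → 5
  σ[d>3](S) → 4
  γ[h; SUM(d)→c](σ[d>3](S)) → 3
  σ[c<7](γ[h; SUM(d)→c](σ[d>3](S))) → 2
  R → 6
  (σ[c<7](γ[h; SUM(d)→c](σ[d>3](S))) ⋈[h=f] R) → 1

== RESULT ==
h | c | e | f | y
9 | 6 | 9 | 9 | t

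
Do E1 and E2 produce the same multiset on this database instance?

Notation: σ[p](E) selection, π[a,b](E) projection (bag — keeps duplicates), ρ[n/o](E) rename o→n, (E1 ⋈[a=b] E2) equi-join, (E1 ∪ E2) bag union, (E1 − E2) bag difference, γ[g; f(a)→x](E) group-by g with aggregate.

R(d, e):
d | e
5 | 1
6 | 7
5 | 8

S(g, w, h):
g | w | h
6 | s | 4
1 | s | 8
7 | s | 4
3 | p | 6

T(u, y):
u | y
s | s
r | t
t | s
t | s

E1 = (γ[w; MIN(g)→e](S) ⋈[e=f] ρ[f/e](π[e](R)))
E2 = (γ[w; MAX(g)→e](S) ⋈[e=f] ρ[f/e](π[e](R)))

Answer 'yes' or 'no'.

E1 stepwise |·|:
  S → 4
  γ[w; MIN(g)→e](S) → 2
  R → 3
  π[e](R) → 3
  ρ[f/e](π[e](R)) → 3
  (γ[w; MIN(g)→e](S) ⋈[e=f] ρ[f/e](π[e](R))) → 1
E2 stepwise |·|:
  S → 4
  γ[w; MAX(g)→e](S) → 2
  R → 3
  π[e](R) → 3
  ρ[f/e](π[e](R)) → 3
  (γ[w; MAX(g)→e](S) ⋈[e=f] ρ[f/e](π[e](R))) → 1

E1 result:
w | e | f
s | 1 | 1
E2 result:
w | e | f
s | 7 | 7
Witness: ('s', 1, 1) appears 1× in E1 but 0× in E2.

no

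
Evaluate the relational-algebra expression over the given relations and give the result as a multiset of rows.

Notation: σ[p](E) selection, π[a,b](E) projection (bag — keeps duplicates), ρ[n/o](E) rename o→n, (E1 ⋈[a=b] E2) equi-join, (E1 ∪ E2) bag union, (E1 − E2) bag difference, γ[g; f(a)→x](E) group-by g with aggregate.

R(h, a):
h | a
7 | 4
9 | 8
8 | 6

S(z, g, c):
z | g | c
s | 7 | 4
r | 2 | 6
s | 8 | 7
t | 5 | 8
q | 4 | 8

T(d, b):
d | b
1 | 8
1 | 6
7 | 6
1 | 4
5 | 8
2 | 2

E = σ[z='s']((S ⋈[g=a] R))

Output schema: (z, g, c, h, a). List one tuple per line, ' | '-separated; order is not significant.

Per-node cardinality:
  S → 5
  R → 3
  (S ⋈[g=a] R) → 2
  σ[z='s']((S ⋈[g=a] R)) → 1

== RESULT ==
z | g | c | h | a
s | 8 | 7 | 9 | 8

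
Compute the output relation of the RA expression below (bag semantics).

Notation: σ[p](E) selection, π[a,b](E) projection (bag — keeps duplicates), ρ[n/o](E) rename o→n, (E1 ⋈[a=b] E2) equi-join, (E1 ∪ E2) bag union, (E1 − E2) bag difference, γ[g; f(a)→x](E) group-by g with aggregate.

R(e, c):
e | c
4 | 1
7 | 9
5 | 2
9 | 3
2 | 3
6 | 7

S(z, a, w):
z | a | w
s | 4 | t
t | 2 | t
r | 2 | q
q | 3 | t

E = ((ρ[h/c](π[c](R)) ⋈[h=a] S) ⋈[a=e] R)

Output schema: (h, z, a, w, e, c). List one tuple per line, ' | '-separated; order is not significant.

Subexpression sizes:
  R → 6
  π[c](R) → 6
  ρ[h/c](π[c](R)) → 6
  S → 4
  (ρ[h/c](π[c](R)) ⋈[h=a] S) → 4
  R → 6
  ((ρ[h/c](π[c](R)) ⋈[h=a] S) ⋈[a=e] R) → 2

== RESULT ==
h | z | a | w | e | c
2 | r | 2 | q | 2 | 3
2 | t | 2 | t | 2 | 3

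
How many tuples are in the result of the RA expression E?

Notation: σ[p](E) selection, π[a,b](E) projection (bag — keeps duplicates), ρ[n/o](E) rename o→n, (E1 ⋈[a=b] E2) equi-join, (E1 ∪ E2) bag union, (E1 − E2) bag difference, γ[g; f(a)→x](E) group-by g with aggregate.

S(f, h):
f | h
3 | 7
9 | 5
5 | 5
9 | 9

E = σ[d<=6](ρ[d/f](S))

Per-node cardinality:
  S → 4
  ρ[d/f](S) → 4
  σ[d<=6](ρ[d/f](S)) → 2

|E| = 2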